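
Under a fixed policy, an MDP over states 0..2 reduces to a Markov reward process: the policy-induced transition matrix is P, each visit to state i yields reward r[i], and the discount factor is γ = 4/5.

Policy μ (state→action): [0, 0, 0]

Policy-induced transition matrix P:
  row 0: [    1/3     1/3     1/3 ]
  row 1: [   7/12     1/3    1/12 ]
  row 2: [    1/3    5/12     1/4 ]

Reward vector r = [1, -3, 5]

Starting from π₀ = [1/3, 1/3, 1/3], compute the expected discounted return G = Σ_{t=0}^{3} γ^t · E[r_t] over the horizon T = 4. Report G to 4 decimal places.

t=0: π = [0.3333, 0.3333, 0.3333], E[r] = 1.0000, γ^t·E[r] = 1.000000, running G = 1.000000
t=1: π = [0.4167, 0.3611, 0.2222], E[r] = 0.4444, γ^t·E[r] = 0.355556, running G = 1.355556
t=2: π = [0.4236, 0.3519, 0.2245], E[r] = 0.4907, γ^t·E[r] = 0.314074, running G = 1.669630
t=3: π = [0.4213, 0.3520, 0.2267], E[r] = 0.4985, γ^t·E[r] = 0.255210, running G = 1.924840

G = 1.9248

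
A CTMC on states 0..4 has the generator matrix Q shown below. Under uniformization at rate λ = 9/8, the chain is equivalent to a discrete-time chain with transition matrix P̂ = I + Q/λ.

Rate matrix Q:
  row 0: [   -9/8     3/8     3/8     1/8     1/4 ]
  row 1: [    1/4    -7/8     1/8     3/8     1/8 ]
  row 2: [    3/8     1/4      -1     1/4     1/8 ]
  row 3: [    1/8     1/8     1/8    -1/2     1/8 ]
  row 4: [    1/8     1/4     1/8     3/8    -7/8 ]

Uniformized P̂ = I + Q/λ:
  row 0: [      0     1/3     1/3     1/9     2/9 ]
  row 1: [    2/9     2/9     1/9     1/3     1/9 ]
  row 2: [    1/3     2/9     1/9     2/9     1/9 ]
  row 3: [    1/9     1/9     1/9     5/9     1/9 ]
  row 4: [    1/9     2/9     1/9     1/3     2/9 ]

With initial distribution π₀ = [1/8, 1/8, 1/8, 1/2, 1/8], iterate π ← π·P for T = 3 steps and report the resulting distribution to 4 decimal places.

t=0: π = [0.1250, 0.1250, 0.1250, 0.5000, 0.1250]
t=1: π = [0.1389, 0.1806, 0.1389, 0.4028, 0.1389]
t=2: π = [0.1466, 0.1929, 0.1420, 0.3765, 0.1420]
t=3: π = [0.1478, 0.1967, 0.1437, 0.3687, 0.1432]

π = [0.1478, 0.1967, 0.1437, 0.3687, 0.1432]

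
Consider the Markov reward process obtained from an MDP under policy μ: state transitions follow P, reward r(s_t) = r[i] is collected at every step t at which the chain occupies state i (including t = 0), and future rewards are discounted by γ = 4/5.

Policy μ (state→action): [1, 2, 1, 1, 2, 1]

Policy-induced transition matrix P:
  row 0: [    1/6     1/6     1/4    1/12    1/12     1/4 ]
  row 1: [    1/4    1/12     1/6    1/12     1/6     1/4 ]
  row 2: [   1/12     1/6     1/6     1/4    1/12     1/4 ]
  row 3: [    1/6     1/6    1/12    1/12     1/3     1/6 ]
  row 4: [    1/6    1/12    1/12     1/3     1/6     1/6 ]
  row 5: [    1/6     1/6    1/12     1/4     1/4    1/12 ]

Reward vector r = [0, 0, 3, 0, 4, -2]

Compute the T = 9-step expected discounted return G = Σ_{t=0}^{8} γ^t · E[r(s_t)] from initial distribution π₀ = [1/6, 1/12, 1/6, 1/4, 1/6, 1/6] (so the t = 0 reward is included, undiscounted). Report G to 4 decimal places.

G = 3.4391

t=0: π = [0.1667, 0.0833, 0.1667, 0.2500, 0.1667, 0.1667], E[r] = 0.8333, γ^t·E[r] = 0.833333, running G = 0.833333
t=1: π = [0.1597, 0.1458, 0.1319, 0.1806, 0.1944, 0.1875], E[r] = 0.7986, γ^t·E[r] = 0.638889, running G = 1.472222
t=2: π = [0.1678, 0.1383, 0.1331, 0.1852, 0.1881, 0.1875], E[r] = 0.7766, γ^t·E[r] = 0.497037, running G = 1.969259
t=3: π = [0.1671, 0.1395, 0.1339, 0.1838, 0.1881, 0.1876], E[r] = 0.7788, γ^t·E[r] = 0.398741, running G = 2.368000
t=4: π = [0.1671, 0.1394, 0.1340, 0.1839, 0.1878, 0.1877], E[r] = 0.7778, γ^t·E[r] = 0.318596, running G = 2.686596
t=5: π = [0.1671, 0.1394, 0.1340, 0.1839, 0.1879, 0.1877], E[r] = 0.7780, γ^t·E[r] = 0.254921, running G = 2.941517
t=6: π = [0.1671, 0.1394, 0.1340, 0.1839, 0.1879, 0.1877], E[r] = 0.7779, γ^t·E[r] = 0.203930, running G = 3.145446
t=7: π = [0.1671, 0.1394, 0.1340, 0.1839, 0.1879, 0.1877], E[r] = 0.7779, γ^t·E[r] = 0.163145, running G = 3.308591
t=8: π = [0.1671, 0.1394, 0.1340, 0.1839, 0.1879, 0.1877], E[r] = 0.7779, γ^t·E[r] = 0.130516, running G = 3.439107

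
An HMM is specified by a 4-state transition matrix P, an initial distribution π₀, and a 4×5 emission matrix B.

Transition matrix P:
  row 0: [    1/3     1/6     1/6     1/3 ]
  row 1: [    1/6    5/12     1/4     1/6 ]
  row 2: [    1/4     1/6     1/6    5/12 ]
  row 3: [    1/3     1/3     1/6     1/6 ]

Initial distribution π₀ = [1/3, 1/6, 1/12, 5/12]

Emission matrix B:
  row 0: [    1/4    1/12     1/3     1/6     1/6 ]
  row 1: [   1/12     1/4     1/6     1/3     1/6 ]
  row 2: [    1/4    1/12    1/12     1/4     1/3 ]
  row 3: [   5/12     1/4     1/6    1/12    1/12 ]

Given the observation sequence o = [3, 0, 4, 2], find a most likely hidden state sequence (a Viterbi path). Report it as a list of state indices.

path = [0, 3, 0, 0]

t=0: δ = [5.556e-02, 5.556e-02, 2.083e-02, 3.472e-02]  (obs o_0=3)
t=1: δ = [4.630e-03, 1.929e-03, 3.472e-03, 7.716e-03]  ψ = [0, 1, 1, 0]  (obs o_1=0)
t=2: δ = [4.287e-04, 4.287e-04, 4.287e-04, 1.286e-04]  ψ = [3, 3, 3, 0]  (obs o_2=4)
t=3: δ = [4.763e-05, 2.977e-05, 8.931e-06, 2.977e-05]  ψ = [0, 1, 1, 2]  (obs o_3=2)
backtrack: best end state = 0; path = [0, 3, 0, 0]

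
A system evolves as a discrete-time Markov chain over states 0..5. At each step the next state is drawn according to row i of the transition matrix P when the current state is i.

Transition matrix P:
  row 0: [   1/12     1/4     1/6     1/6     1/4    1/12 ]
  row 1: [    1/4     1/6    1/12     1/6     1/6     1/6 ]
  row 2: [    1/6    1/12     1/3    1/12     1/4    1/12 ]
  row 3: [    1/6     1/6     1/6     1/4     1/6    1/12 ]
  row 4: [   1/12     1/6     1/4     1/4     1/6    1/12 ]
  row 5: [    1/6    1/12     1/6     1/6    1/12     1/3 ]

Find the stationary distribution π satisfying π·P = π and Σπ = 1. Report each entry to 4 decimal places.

π = [0.1512, 0.1517, 0.2034, 0.1802, 0.1856, 0.1280]

Balance equations π_j = Σ_i π_i·P[i][j]:
  π_0 = 1/12·π_0 + 1/4·π_1 + 1/6·π_2 + 1/6·π_3 + 1/12·π_4 + 1/6·π_5
  π_1 = 1/4·π_0 + 1/6·π_1 + 1/12·π_2 + 1/6·π_3 + 1/6·π_4 + 1/12·π_5
  π_2 = 1/6·π_0 + 1/12·π_1 + 1/3·π_2 + 1/6·π_3 + 1/4·π_4 + 1/6·π_5
  π_3 = 1/6·π_0 + 1/6·π_1 + 1/12·π_2 + 1/4·π_3 + 1/4·π_4 + 1/6·π_5
  π_4 = 1/4·π_0 + 1/6·π_1 + 1/4·π_2 + 1/6·π_3 + 1/6·π_4 + 1/12·π_5
  normalize: π_0 + π_1 + π_2 + π_3 + π_4 + π_5 = 1
Solving the linear system gives exactly π = [116/767, 12679/83603, 12/59, 15065/83603, 15513/83603, 10698/83603].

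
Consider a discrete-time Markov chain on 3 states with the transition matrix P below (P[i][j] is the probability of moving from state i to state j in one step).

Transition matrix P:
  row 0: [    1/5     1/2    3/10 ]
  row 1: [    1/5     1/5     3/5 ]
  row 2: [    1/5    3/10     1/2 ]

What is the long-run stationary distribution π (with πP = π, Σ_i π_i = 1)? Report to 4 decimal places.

Balance equations π_j = Σ_i π_i·P[i][j]:
  π_0 = 1/5·π_0 + 1/5·π_1 + 1/5·π_2
  π_1 = 1/2·π_0 + 1/5·π_1 + 3/10·π_2
  normalize: π_0 + π_1 + π_2 = 1
Solving the linear system gives exactly π = [1/5, 17/55, 27/55].

π = [0.2000, 0.3091, 0.4909]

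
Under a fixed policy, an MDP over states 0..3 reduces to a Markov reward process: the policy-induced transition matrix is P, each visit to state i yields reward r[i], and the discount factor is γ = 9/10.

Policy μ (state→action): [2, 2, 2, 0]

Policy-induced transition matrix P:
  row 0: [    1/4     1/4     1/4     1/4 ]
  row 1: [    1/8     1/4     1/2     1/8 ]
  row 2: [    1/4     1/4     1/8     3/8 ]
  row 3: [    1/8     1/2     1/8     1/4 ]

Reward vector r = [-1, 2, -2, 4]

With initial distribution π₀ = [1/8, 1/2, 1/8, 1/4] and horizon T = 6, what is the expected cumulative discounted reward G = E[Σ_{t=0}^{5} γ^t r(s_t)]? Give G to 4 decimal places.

G = 4.6823

t=0: π = [0.1250, 0.5000, 0.1250, 0.2500], E[r] = 1.6250, γ^t·E[r] = 1.625000, running G = 1.625000
t=1: π = [0.1563, 0.3125, 0.3281, 0.2031], E[r] = 0.6250, γ^t·E[r] = 0.562500, running G = 2.187500
t=2: π = [0.1855, 0.3008, 0.2617, 0.2520], E[r] = 0.9004, γ^t·E[r] = 0.729316, running G = 2.916816
t=3: π = [0.1809, 0.3130, 0.2610, 0.2451], E[r] = 0.9036, γ^t·E[r] = 0.658698, running G = 3.575515
t=4: π = [0.1802, 0.3113, 0.2650, 0.2435], E[r] = 0.8864, γ^t·E[r] = 0.581536, running G = 4.157051
t=5: π = [0.1807, 0.3109, 0.2643, 0.2442], E[r] = 0.8894, γ^t·E[r] = 0.525200, running G = 4.682251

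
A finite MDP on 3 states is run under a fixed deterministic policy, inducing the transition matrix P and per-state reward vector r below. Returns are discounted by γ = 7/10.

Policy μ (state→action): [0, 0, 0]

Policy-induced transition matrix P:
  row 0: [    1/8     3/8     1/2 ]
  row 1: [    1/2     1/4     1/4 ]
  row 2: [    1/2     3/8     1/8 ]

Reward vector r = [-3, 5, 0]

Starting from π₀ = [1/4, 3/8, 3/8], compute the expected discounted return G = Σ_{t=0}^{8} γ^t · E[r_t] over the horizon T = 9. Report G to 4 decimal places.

G = 2.3033

t=0: π = [0.2500, 0.3750, 0.3750], E[r] = 1.1250, γ^t·E[r] = 1.125000, running G = 1.125000
t=1: π = [0.4063, 0.3281, 0.2656], E[r] = 0.4219, γ^t·E[r] = 0.295313, running G = 1.420313
t=2: π = [0.3477, 0.3340, 0.3184], E[r] = 0.6270, γ^t·E[r] = 0.307207, running G = 1.727520
t=3: π = [0.3696, 0.3333, 0.2971], E[r] = 0.5574, γ^t·E[r] = 0.191179, running G = 1.918698
t=4: π = [0.3614, 0.3333, 0.3053], E[r] = 0.5826, γ^t·E[r] = 0.139870, running G = 2.058569
t=5: π = [0.3645, 0.3333, 0.3022], E[r] = 0.5732, γ^t·E[r] = 0.096342, running G = 2.154910
t=6: π = [0.3633, 0.3333, 0.3033], E[r] = 0.5767, γ^t·E[r] = 0.067849, running G = 2.222759
t=7: π = [0.3638, 0.3333, 0.3029], E[r] = 0.5754, γ^t·E[r] = 0.047387, running G = 2.270146
t=8: π = [0.3636, 0.3333, 0.3031], E[r] = 0.5759, γ^t·E[r] = 0.033199, running G = 2.303345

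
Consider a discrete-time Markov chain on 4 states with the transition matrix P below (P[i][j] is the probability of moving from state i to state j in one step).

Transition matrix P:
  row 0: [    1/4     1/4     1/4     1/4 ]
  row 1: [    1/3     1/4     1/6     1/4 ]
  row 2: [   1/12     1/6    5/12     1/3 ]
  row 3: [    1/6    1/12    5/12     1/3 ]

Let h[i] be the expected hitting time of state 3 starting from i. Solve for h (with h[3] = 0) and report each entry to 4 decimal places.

First-step conditioning: h[3] = 0; for i ≠ 3, h[i] = 1 + Σ_k P[i][k]·h[k].
  h[0] = 1 + 1/4·h[0] + 1/4·h[1] + 1/4·h[2]
  h[1] = 1 + 1/3·h[0] + 1/4·h[1] + 1/6·h[2]
  h[2] = 1 + 1/12·h[0] + 1/6·h[1] + 5/12·h[2]
Solving the 3×3 linear system over states ≠ 3 gives exactly h = [238/65, 48/13, 214/65, 0] (h[3] = 0 is the target).

h = [3.6615, 3.6923, 3.2923, 0.0000]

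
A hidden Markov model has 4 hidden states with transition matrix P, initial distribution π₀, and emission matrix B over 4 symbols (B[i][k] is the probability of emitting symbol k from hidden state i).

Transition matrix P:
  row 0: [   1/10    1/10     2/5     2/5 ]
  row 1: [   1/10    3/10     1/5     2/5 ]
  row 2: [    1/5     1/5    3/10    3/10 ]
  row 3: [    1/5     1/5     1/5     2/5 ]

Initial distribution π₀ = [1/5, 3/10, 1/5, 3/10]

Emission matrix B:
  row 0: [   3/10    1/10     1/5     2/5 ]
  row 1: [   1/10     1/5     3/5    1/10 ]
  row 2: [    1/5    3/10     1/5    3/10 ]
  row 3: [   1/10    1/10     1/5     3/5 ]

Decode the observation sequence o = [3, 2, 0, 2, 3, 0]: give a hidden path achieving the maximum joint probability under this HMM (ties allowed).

t=0: δ = [8.000e-02, 3.000e-02, 6.000e-02, 1.800e-01]  (obs o_0=3)
t=1: δ = [7.200e-03, 2.160e-02, 7.200e-03, 1.440e-02]  ψ = [3, 3, 3, 3]  (obs o_1=2)
t=2: δ = [8.640e-04, 6.480e-04, 8.640e-04, 8.640e-04]  ψ = [3, 1, 1, 1]  (obs o_2=0)
t=3: δ = [3.456e-05, 1.166e-04, 6.912e-05, 6.912e-05]  ψ = [2, 1, 0, 0]  (obs o_3=2)
t=4: δ = [5.530e-06, 3.499e-06, 6.998e-06, 2.799e-05]  ψ = [2, 1, 1, 1]  (obs o_4=3)
t=5: δ = [1.680e-06, 5.599e-07, 1.120e-06, 1.120e-06]  ψ = [3, 3, 3, 3]  (obs o_5=0)
backtrack: best end state = 0; path = [3, 1, 1, 1, 3, 0]

path = [3, 1, 1, 1, 3, 0]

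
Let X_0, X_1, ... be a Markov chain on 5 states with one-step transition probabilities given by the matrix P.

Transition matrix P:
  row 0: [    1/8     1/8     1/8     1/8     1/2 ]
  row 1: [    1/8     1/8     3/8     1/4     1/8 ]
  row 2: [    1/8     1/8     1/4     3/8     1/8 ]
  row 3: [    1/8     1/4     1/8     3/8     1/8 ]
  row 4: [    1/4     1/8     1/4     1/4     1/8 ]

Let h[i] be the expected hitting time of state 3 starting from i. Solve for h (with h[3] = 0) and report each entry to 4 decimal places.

First-step conditioning: h[3] = 0; for i ≠ 3, h[i] = 1 + Σ_k P[i][k]·h[k].
  h[0] = 1 + 1/8·h[0] + 1/8·h[1] + 1/8·h[2] + 1/2·h[4]
  h[1] = 1 + 1/8·h[0] + 1/8·h[1] + 3/8·h[2] + 1/8·h[4]
  h[2] = 1 + 1/8·h[0] + 1/8·h[1] + 1/4·h[2] + 1/8·h[4]
  h[4] = 1 + 1/4·h[0] + 1/8·h[1] + 1/4·h[2] + 1/8·h[4]
Solving the 4×4 linear system over states ≠ 3 gives exactly h = [5120/1171, 4392/1171, 3904/1171, 0, 4544/1171] (h[3] = 0 is the target).

h = [4.3723, 3.7506, 3.3339, 0.0000, 3.8804]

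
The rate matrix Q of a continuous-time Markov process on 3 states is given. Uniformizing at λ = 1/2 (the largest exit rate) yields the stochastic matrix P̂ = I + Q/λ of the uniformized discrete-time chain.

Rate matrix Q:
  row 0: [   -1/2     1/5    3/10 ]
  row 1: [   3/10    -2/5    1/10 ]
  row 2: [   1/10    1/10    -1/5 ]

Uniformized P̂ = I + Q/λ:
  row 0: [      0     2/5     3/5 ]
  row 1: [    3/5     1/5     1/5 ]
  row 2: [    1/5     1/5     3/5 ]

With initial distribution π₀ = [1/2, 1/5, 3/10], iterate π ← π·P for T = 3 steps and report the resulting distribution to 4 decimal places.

t=0: π = [0.5000, 0.2000, 0.3000]
t=1: π = [0.1800, 0.3000, 0.5200]
t=2: π = [0.2840, 0.2360, 0.4800]
t=3: π = [0.2376, 0.2568, 0.5056]

π = [0.2376, 0.2568, 0.5056]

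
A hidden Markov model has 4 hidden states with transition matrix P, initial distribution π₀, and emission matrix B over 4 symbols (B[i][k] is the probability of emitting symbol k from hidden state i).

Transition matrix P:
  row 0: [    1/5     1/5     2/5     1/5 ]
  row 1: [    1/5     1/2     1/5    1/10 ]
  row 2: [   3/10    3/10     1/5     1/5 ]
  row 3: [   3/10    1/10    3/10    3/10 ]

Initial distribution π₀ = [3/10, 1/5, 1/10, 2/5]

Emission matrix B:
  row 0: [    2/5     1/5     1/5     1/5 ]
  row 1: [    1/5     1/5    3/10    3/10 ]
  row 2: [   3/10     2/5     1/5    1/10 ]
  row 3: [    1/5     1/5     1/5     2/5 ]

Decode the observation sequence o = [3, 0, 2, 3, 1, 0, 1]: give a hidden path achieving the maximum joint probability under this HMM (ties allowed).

path = [3, 2, 1, 1, 2, 0, 2]

t=0: δ = [6.000e-02, 6.000e-02, 1.000e-02, 1.600e-01]  (obs o_0=3)
t=1: δ = [1.920e-02, 6.000e-03, 1.440e-02, 9.600e-03]  ψ = [3, 1, 3, 3]  (obs o_1=0)
t=2: δ = [8.640e-04, 1.296e-03, 1.536e-03, 7.680e-04]  ψ = [2, 2, 0, 0]  (obs o_2=2)
t=3: δ = [9.216e-05, 1.944e-04, 3.456e-05, 1.229e-04]  ψ = [2, 1, 0, 2]  (obs o_3=3)
t=4: δ = [7.776e-06, 1.944e-05, 1.555e-05, 7.373e-06]  ψ = [1, 1, 1, 3]  (obs o_4=1)
t=5: δ = [1.866e-06, 1.944e-06, 1.166e-06, 6.221e-07]  ψ = [2, 1, 1, 2]  (obs o_5=0)
t=6: δ = [7.776e-08, 1.944e-07, 2.986e-07, 7.465e-08]  ψ = [1, 1, 0, 0]  (obs o_6=1)
backtrack: best end state = 2; path = [3, 2, 1, 1, 2, 0, 2]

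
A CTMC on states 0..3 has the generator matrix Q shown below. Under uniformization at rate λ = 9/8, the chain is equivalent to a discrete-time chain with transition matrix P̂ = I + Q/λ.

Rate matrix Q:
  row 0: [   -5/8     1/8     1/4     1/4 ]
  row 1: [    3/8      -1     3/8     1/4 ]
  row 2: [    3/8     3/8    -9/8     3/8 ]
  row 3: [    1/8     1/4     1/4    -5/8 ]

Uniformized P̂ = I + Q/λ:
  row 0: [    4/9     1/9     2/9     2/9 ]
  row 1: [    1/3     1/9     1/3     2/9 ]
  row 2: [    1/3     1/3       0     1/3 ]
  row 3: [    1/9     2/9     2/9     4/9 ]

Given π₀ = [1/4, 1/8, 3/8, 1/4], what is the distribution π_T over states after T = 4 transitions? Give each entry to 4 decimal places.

t=0: π = [0.2500, 0.1250, 0.3750, 0.2500]
t=1: π = [0.3056, 0.2222, 0.1528, 0.3194]
t=2: π = [0.2963, 0.1806, 0.2130, 0.3102]
t=3: π = [0.2973, 0.1929, 0.1950, 0.3148]
t=4: π = [0.2964, 0.1894, 0.2003, 0.3138]

π = [0.2964, 0.1894, 0.2003, 0.3138]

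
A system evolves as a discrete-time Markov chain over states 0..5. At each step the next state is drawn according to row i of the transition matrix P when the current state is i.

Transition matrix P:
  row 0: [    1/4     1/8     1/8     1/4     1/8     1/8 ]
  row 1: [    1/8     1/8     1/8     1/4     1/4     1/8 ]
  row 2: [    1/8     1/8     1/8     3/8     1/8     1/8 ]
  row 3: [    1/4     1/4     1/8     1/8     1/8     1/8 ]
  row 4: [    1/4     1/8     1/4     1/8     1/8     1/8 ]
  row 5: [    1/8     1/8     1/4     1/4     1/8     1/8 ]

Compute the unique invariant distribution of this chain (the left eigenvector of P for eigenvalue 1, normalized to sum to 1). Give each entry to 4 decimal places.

π = [0.1954, 0.1530, 0.1586, 0.2238, 0.1441, 0.1250]

Balance equations π_j = Σ_i π_i·P[i][j]:
  π_0 = 1/4·π_0 + 1/8·π_1 + 1/8·π_2 + 1/4·π_3 + 1/4·π_4 + 1/8·π_5
  π_1 = 1/8·π_0 + 1/8·π_1 + 1/8·π_2 + 1/4·π_3 + 1/8·π_4 + 1/8·π_5
  π_2 = 1/8·π_0 + 1/8·π_1 + 1/8·π_2 + 1/8·π_3 + 1/4·π_4 + 1/4·π_5
  π_3 = 1/4·π_0 + 1/4·π_1 + 3/8·π_2 + 1/8·π_3 + 1/8·π_4 + 1/4·π_5
  π_4 = 1/8·π_0 + 1/4·π_1 + 1/8·π_2 + 1/8·π_3 + 1/8·π_4 + 1/8·π_5
  normalize: π_0 + π_1 + π_2 + π_3 + π_4 + π_5 = 1
Solving the linear system gives exactly π = [111/568, 706/4615, 5857/36920, 1033/4615, 5321/36920, 1/8].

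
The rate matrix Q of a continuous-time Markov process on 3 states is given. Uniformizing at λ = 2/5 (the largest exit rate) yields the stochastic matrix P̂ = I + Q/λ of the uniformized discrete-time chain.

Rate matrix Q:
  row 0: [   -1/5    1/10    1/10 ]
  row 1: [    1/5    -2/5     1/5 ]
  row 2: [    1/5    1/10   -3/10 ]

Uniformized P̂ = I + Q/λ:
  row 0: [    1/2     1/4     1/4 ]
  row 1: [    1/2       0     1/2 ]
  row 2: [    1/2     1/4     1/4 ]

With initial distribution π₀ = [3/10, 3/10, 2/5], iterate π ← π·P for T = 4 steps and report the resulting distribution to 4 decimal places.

t=0: π = [0.3000, 0.3000, 0.4000]
t=1: π = [0.5000, 0.1750, 0.3250]
t=2: π = [0.5000, 0.2063, 0.2938]
t=3: π = [0.5000, 0.1984, 0.3016]
t=4: π = [0.5000, 0.2004, 0.2996]

π = [0.5000, 0.2004, 0.2996]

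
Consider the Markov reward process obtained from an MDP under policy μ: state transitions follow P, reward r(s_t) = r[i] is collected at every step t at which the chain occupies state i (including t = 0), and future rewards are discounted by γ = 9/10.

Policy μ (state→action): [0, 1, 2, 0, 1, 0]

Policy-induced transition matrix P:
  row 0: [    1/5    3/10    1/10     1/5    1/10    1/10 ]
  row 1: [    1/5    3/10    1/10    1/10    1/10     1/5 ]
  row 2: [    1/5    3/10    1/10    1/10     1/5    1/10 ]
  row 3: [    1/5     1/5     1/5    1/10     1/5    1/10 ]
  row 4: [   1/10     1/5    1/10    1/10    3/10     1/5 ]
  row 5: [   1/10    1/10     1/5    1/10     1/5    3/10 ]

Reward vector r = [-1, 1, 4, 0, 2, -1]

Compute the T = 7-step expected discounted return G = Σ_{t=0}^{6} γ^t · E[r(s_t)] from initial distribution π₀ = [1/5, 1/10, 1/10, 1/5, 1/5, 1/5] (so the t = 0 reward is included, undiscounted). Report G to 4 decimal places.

t=0: π = [0.2000, 0.1000, 0.1000, 0.2000, 0.2000, 0.2000], E[r] = 0.5000, γ^t·E[r] = 0.500000, running G = 0.500000
t=1: π = [0.1600, 0.2200, 0.1400, 0.1200, 0.1900, 0.1700], E[r] = 0.8300, γ^t·E[r] = 0.747000, running G = 1.247000
t=2: π = [0.1640, 0.2350, 0.1290, 0.1160, 0.1810, 0.1750], E[r] = 0.7740, γ^t·E[r] = 0.626940, running G = 1.873940
t=3: π = [0.1644, 0.2353, 0.1291, 0.1164, 0.1782, 0.1766], E[r] = 0.7671, γ^t·E[r] = 0.559216, running G = 2.433156
t=4: π = [0.1645, 0.2352, 0.1293, 0.1164, 0.1779, 0.1767], E[r] = 0.7669, γ^t·E[r] = 0.503183, running G = 2.936339
t=5: π = [0.1645, 0.2352, 0.1293, 0.1165, 0.1778, 0.1766], E[r] = 0.7669, γ^t·E[r] = 0.452855, running G = 3.389194
t=6: π = [0.1646, 0.2352, 0.1293, 0.1165, 0.1778, 0.1766], E[r] = 0.7669, γ^t·E[r] = 0.407562, running G = 3.796756

G = 3.7968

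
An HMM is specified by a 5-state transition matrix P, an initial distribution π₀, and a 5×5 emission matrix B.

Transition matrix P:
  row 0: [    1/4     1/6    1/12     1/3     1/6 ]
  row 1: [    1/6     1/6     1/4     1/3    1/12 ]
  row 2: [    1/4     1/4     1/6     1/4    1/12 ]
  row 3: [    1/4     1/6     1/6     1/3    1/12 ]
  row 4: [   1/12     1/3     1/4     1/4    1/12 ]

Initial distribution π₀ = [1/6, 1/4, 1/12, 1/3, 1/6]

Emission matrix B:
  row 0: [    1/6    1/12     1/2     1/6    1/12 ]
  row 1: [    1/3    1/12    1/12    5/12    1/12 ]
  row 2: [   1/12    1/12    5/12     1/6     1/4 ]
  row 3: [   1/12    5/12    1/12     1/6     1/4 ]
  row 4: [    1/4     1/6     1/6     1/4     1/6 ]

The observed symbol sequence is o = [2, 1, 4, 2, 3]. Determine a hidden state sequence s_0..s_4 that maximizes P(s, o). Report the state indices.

t=0: δ = [8.333e-02, 2.083e-02, 3.472e-02, 2.778e-02, 2.778e-02]  (obs o_0=2)
t=1: δ = [1.736e-03, 1.157e-03, 5.787e-04, 1.157e-02, 2.315e-03]  ψ = [0, 0, 0, 0, 0]  (obs o_1=1)
t=2: δ = [2.411e-04, 1.608e-04, 4.823e-04, 9.645e-04, 1.608e-04]  ψ = [3, 3, 3, 3, 3]  (obs o_2=4)
t=3: δ = [1.206e-04, 1.340e-05, 6.698e-05, 2.679e-05, 1.340e-05]  ψ = [3, 3, 3, 3, 3]  (obs o_3=2)
t=4: δ = [5.023e-06, 8.372e-06, 1.861e-06, 6.698e-06, 5.023e-06]  ψ = [0, 0, 2, 0, 0]  (obs o_4=3)
backtrack: best end state = 1; path = [0, 3, 3, 0, 1]

path = [0, 3, 3, 0, 1]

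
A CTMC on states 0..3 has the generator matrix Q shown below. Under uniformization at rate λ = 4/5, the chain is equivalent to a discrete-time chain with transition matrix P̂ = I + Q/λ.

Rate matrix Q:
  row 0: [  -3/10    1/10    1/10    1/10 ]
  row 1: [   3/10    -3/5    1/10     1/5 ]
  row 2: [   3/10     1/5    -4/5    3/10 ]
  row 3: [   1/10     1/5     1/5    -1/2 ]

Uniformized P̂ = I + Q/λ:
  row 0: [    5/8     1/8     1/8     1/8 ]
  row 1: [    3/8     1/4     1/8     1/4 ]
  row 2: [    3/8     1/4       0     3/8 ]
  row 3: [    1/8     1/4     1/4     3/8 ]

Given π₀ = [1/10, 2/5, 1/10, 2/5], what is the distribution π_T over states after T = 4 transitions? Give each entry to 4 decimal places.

π = [0.4116, 0.1999, 0.1392, 0.2493]

t=0: π = [0.1000, 0.4000, 0.1000, 0.4000]
t=1: π = [0.3000, 0.2375, 0.1625, 0.3000]
t=2: π = [0.3750, 0.2125, 0.1422, 0.2703]
t=3: π = [0.4012, 0.2031, 0.1410, 0.2547]
t=4: π = [0.4116, 0.1999, 0.1392, 0.2493]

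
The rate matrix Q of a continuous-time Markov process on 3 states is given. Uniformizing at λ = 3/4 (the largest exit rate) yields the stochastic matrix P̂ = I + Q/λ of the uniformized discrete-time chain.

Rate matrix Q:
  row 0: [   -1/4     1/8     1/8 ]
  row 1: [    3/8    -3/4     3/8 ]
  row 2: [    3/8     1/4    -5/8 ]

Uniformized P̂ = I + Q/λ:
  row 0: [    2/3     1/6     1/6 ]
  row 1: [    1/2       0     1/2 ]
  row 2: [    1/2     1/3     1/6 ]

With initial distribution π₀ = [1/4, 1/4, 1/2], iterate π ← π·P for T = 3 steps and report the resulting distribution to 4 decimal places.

π = [0.5984, 0.1771, 0.2245]

t=0: π = [0.2500, 0.2500, 0.5000]
t=1: π = [0.5417, 0.2083, 0.2500]
t=2: π = [0.5903, 0.1736, 0.2361]
t=3: π = [0.5984, 0.1771, 0.2245]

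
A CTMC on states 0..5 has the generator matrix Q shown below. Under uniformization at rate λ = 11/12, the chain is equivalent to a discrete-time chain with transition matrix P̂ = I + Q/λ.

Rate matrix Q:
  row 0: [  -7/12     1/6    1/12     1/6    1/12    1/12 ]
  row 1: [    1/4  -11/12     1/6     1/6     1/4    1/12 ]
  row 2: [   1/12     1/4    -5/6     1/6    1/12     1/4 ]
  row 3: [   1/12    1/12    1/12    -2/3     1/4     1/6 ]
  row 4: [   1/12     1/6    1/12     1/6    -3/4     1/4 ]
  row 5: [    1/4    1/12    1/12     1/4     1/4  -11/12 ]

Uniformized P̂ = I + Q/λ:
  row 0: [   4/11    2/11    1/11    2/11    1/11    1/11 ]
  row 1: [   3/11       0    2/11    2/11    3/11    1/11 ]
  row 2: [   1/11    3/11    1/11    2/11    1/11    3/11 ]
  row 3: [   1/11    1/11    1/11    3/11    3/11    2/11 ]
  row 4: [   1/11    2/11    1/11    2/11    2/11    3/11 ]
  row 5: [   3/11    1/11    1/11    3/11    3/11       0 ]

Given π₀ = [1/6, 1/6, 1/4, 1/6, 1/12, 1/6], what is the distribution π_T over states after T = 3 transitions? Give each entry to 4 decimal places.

t=0: π = [0.1667, 0.1667, 0.2500, 0.1667, 0.0833, 0.1667]
t=1: π = [0.1970, 0.1439, 0.1061, 0.2121, 0.1894, 0.1515]
t=2: π = [0.1983, 0.1322, 0.1040, 0.2149, 0.2004, 0.1501]
t=3: π = [0.1963, 0.1340, 0.1029, 0.2150, 0.1995, 0.1521]

π = [0.1963, 0.1340, 0.1029, 0.2150, 0.1995, 0.1521]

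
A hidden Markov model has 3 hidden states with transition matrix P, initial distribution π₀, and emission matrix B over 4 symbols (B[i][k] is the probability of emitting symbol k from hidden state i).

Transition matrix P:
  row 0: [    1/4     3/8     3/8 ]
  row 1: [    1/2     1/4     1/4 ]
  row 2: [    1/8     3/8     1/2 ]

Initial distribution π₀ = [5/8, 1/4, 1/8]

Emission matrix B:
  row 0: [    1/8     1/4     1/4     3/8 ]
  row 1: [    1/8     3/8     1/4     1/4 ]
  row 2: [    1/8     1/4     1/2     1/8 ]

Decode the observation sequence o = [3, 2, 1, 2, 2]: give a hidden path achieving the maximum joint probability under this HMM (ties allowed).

t=0: δ = [2.344e-01, 6.250e-02, 1.562e-02]  (obs o_0=3)
t=1: δ = [1.465e-02, 2.197e-02, 4.395e-02]  ψ = [0, 0, 0]  (obs o_1=2)
t=2: δ = [2.747e-03, 6.180e-03, 5.493e-03]  ψ = [1, 2, 2]  (obs o_2=1)
t=3: δ = [7.725e-04, 5.150e-04, 1.373e-03]  ψ = [1, 2, 2]  (obs o_3=2)
t=4: δ = [6.437e-05, 1.287e-04, 3.433e-04]  ψ = [1, 2, 2]  (obs o_4=2)
backtrack: best end state = 2; path = [0, 2, 2, 2, 2]

path = [0, 2, 2, 2, 2]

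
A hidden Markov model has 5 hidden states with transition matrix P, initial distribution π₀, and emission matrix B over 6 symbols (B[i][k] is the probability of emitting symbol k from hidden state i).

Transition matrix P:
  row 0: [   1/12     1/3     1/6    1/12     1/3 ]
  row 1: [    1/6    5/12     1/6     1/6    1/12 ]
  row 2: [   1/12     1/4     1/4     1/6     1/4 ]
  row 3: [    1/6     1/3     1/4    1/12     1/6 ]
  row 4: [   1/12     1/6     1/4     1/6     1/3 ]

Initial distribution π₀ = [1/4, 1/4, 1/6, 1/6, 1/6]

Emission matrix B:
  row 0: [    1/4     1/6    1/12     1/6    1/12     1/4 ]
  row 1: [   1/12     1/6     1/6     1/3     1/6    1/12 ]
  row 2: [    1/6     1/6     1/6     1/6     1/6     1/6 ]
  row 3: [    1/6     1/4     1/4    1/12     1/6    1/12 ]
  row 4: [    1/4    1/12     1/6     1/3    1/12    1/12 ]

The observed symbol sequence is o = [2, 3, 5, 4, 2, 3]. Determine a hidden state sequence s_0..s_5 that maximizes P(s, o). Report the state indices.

path = [1, 1, 1, 1, 1, 1]

t=0: δ = [2.083e-02, 4.167e-02, 2.778e-02, 4.167e-02, 2.778e-02]  (obs o_0=2)
t=1: δ = [1.157e-03, 5.787e-03, 1.736e-03, 5.787e-04, 3.086e-03]  ψ = [1, 1, 3, 1, 4]  (obs o_1=3)
t=2: δ = [2.411e-04, 2.009e-04, 1.608e-04, 8.038e-05, 8.573e-05]  ψ = [1, 1, 1, 1, 4]  (obs o_2=5)
t=3: δ = [2.791e-06, 1.395e-05, 6.698e-06, 5.582e-06, 6.698e-06]  ψ = [1, 1, 0, 1, 0]  (obs o_3=4)
t=4: δ = [1.938e-07, 9.690e-07, 3.876e-07, 5.814e-07, 3.721e-07]  ψ = [1, 1, 1, 1, 4]  (obs o_4=2)
t=5: δ = [2.692e-08, 1.346e-07, 2.692e-08, 1.346e-08, 4.135e-08]  ψ = [1, 1, 1, 1, 4]  (obs o_5=3)
backtrack: best end state = 1; path = [1, 1, 1, 1, 1, 1]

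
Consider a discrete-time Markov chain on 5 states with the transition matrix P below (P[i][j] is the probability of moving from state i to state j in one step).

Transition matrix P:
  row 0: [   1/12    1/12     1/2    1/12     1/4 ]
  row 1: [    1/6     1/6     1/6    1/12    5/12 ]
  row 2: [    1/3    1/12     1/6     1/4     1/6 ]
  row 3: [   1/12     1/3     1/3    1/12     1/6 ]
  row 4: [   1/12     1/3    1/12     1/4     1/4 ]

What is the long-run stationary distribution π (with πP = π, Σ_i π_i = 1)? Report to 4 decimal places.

Balance equations π_j = Σ_i π_i·P[i][j]:
  π_0 = 1/12·π_0 + 1/6·π_1 + 1/3·π_2 + 1/12·π_3 + 1/12·π_4
  π_1 = 1/12·π_0 + 1/6·π_1 + 1/12·π_2 + 1/3·π_3 + 1/3·π_4
  π_2 = 1/2·π_0 + 1/6·π_1 + 1/6·π_2 + 1/3·π_3 + 1/12·π_4
  π_3 = 1/12·π_0 + 1/12·π_1 + 1/4·π_2 + 1/12·π_3 + 1/4·π_4
  normalize: π_0 + π_1 + π_2 + π_3 + π_4 = 1
Solving the linear system gives exactly π = [1263/8066, 1645/8066, 1815/8066, 1313/8066, 1015/4033].

π = [0.1566, 0.2039, 0.2250, 0.1628, 0.2517]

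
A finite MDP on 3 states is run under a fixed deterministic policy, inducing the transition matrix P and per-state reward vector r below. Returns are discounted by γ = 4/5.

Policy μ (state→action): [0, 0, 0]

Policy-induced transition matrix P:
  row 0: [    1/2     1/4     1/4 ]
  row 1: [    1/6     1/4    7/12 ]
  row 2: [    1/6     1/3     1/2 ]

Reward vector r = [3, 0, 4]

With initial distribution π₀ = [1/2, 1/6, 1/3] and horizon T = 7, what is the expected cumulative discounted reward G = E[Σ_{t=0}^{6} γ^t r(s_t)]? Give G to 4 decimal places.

t=0: π = [0.5000, 0.1667, 0.3333], E[r] = 2.8333, γ^t·E[r] = 2.833333, running G = 2.833333
t=1: π = [0.3333, 0.2778, 0.3889], E[r] = 2.5556, γ^t·E[r] = 2.044444, running G = 4.877778
t=2: π = [0.2778, 0.2824, 0.4398], E[r] = 2.5926, γ^t·E[r] = 1.659259, running G = 6.537037
t=3: π = [0.2593, 0.2867, 0.4541], E[r] = 2.5941, γ^t·E[r] = 1.328198, running G = 7.865235
t=4: π = [0.2531, 0.2878, 0.4591], E[r] = 2.5956, γ^t·E[r] = 1.063137, running G = 8.928372
t=5: π = [0.2510, 0.2883, 0.4607], E[r] = 2.5959, γ^t·E[r] = 0.850640, running G = 9.779012
t=6: π = [0.2503, 0.2884, 0.4613], E[r] = 2.5961, γ^t·E[r] = 0.680548, running G = 10.459560

G = 10.4596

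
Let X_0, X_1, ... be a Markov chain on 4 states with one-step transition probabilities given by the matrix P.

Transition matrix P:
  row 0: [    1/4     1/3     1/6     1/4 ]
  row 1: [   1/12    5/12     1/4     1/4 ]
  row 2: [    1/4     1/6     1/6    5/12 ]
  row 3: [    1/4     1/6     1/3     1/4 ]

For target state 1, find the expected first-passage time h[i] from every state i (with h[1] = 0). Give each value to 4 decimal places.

h = [4.0000, 0.0000, 4.8000, 4.8000]

First-step conditioning: h[1] = 0; for i ≠ 1, h[i] = 1 + Σ_k P[i][k]·h[k].
  h[0] = 1 + 1/4·h[0] + 1/6·h[2] + 1/4·h[3]
  h[2] = 1 + 1/4·h[0] + 1/6·h[2] + 5/12·h[3]
  h[3] = 1 + 1/4·h[0] + 1/3·h[2] + 1/4·h[3]
Solving the 3×3 linear system over states ≠ 1 gives exactly h = [4, 0, 24/5, 24/5] (h[1] = 0 is the target).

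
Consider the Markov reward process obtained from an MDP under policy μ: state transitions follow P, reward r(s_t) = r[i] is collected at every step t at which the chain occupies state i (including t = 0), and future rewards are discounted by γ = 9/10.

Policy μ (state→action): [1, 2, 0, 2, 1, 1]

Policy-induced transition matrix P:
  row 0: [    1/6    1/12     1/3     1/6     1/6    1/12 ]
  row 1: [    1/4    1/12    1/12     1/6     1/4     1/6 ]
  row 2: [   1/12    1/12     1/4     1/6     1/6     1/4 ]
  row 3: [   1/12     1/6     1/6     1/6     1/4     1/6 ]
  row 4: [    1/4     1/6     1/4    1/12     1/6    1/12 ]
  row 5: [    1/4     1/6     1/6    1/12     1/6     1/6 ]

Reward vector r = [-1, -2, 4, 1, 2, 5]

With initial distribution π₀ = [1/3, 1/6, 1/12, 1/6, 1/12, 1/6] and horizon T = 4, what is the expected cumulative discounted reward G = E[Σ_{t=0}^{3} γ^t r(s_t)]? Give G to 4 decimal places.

t=0: π = [0.3333, 0.1667, 0.0833, 0.1667, 0.0833, 0.1667], E[r] = 0.8333, γ^t·E[r] = 0.833333, running G = 0.833333
t=1: π = [0.1806, 0.1181, 0.2222, 0.1458, 0.1944, 0.1389], E[r] = 1.7014, γ^t·E[r] = 1.531250, running G = 2.364583
t=2: π = [0.1736, 0.1233, 0.2216, 0.1389, 0.1887, 0.1539], E[r] = 1.7523, γ^t·E[r] = 1.419375, running G = 3.783958
t=3: π = [0.1754, 0.1235, 0.2195, 0.1381, 0.1885, 0.1549], E[r] = 1.7456, γ^t·E[r] = 1.272551, running G = 5.056509

G = 5.0565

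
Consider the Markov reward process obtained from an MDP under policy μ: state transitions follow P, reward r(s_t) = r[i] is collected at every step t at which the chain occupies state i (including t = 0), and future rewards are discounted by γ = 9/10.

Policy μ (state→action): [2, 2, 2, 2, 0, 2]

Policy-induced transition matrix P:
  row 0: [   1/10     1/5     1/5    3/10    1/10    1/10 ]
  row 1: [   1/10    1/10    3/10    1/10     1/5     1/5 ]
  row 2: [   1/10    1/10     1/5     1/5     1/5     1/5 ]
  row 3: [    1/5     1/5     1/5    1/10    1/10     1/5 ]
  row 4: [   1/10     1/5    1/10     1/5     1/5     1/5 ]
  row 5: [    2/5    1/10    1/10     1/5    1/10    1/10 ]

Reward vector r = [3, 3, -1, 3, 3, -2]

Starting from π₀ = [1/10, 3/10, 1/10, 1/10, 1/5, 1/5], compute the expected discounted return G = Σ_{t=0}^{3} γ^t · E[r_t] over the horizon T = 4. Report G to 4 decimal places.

G = 5.0669

t=0: π = [0.1000, 0.3000, 0.1000, 0.1000, 0.2000, 0.2000], E[r] = 1.6000, γ^t·E[r] = 1.600000, running G = 1.600000
t=1: π = [0.1700, 0.1400, 0.1900, 0.1700, 0.1600, 0.1700], E[r] = 1.3900, γ^t·E[r] = 1.251000, running G = 2.851000
t=2: π = [0.1680, 0.1500, 0.1810, 0.1860, 0.1490, 0.1660], E[r] = 1.4460, γ^t·E[r] = 1.171260, running G = 4.022260
t=3: π = [0.1684, 0.1503, 0.1835, 0.1832, 0.1480, 0.1666], E[r] = 1.4330, γ^t·E[r] = 1.044657, running G = 5.066917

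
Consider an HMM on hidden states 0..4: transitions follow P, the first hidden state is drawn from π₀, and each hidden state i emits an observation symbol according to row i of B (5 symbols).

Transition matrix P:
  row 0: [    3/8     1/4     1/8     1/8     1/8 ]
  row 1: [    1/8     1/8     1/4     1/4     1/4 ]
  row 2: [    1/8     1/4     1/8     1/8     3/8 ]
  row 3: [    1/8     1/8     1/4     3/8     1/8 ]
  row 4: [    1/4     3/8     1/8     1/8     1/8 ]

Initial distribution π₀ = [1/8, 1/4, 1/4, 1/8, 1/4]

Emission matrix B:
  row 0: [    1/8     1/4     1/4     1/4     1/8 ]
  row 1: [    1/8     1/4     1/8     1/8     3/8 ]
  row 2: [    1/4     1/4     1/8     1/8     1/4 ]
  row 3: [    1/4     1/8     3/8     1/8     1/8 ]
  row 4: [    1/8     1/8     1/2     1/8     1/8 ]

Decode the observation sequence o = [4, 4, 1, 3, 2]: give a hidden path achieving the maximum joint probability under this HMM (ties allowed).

t=0: δ = [1.562e-02, 9.375e-02, 6.250e-02, 1.562e-02, 3.125e-02]  (obs o_0=4)
t=1: δ = [1.465e-03, 5.859e-03, 5.859e-03, 2.930e-03, 2.930e-03]  ψ = [1, 2, 1, 1, 1]  (obs o_1=4)
t=2: δ = [1.831e-04, 3.662e-04, 3.662e-04, 1.831e-04, 2.747e-04]  ψ = [1, 2, 1, 1, 2]  (obs o_2=1)
t=3: δ = [1.717e-05, 1.287e-05, 1.144e-05, 1.144e-05, 1.717e-05]  ψ = [0, 4, 1, 1, 2]  (obs o_3=3)
t=4: δ = [1.609e-06, 8.047e-07, 4.023e-07, 1.609e-06, 2.146e-06]  ψ = [0, 4, 1, 3, 2]  (obs o_4=2)
backtrack: best end state = 4; path = [1, 2, 1, 2, 4]

path = [1, 2, 1, 2, 4]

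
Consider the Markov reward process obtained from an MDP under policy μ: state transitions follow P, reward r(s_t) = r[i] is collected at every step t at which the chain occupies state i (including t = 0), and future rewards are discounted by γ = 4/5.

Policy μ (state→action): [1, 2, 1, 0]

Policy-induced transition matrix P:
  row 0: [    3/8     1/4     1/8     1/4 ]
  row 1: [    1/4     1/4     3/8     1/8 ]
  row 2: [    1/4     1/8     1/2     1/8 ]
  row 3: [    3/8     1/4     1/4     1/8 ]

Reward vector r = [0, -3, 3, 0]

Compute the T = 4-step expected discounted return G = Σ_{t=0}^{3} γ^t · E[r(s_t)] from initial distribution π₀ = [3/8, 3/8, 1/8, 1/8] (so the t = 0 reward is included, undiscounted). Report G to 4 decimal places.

G = -0.2933

t=0: π = [0.3750, 0.3750, 0.1250, 0.1250], E[r] = -0.7500, γ^t·E[r] = -0.750000, running G = -0.750000
t=1: π = [0.3125, 0.2344, 0.2813, 0.1719], E[r] = 0.1406, γ^t·E[r] = 0.112500, running G = -0.637500
t=2: π = [0.3105, 0.2148, 0.3105, 0.1641], E[r] = 0.2871, γ^t·E[r] = 0.183750, running G = -0.453750
t=3: π = [0.3093, 0.2112, 0.3157, 0.1638], E[r] = 0.3135, γ^t·E[r] = 0.160500, running G = -0.293250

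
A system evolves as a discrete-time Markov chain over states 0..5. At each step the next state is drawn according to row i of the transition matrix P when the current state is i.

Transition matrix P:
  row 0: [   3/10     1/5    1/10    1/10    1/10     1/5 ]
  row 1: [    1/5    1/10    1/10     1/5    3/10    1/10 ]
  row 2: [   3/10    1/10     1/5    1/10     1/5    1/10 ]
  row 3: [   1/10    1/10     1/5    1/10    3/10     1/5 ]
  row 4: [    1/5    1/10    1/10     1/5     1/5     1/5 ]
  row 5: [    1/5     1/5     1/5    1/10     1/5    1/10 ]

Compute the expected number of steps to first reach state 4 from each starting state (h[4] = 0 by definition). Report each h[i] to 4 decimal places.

h = [5.4220, 4.3914, 4.9932, 4.3978, 0.0000, 4.8901]

First-step conditioning: h[4] = 0; for i ≠ 4, h[i] = 1 + Σ_k P[i][k]·h[k].
  h[0] = 1 + 3/10·h[0] + 1/5·h[1] + 1/10·h[2] + 1/10·h[3] + 1/5·h[5]
  h[1] = 1 + 1/5·h[0] + 1/10·h[1] + 1/10·h[2] + 1/5·h[3] + 1/10·h[5]
  h[2] = 1 + 3/10·h[0] + 1/10·h[1] + 1/5·h[2] + 1/10·h[3] + 1/10·h[5]
  h[3] = 1 + 1/10·h[0] + 1/10·h[1] + 1/5·h[2] + 1/10·h[3] + 1/5·h[5]
  h[5] = 1 + 1/5·h[0] + 1/5·h[1] + 1/5·h[2] + 1/10·h[3] + 1/10·h[5]
Solving the 5×5 linear system over states ≠ 4 gives exactly h = [55505/10237, 44955/10237, 51115/10237, 45020/10237, 0, 50060/10237] (h[4] = 0 is the target).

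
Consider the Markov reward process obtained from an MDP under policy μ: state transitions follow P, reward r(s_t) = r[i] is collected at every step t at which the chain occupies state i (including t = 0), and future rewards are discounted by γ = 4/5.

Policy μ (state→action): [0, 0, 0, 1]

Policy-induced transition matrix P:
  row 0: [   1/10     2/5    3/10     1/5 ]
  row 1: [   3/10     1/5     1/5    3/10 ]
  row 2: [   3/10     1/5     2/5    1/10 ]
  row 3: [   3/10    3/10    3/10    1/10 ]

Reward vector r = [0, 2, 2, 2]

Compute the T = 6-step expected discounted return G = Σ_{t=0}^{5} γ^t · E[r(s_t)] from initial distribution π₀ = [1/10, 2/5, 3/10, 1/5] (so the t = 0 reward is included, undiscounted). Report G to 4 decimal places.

t=0: π = [0.1000, 0.4000, 0.3000, 0.2000], E[r] = 1.8000, γ^t·E[r] = 1.800000, running G = 1.800000
t=1: π = [0.2800, 0.2400, 0.2900, 0.1900], E[r] = 1.4400, γ^t·E[r] = 1.152000, running G = 2.952000
t=2: π = [0.2440, 0.2750, 0.3050, 0.1760], E[r] = 1.5120, γ^t·E[r] = 0.967680, running G = 3.919680
t=3: π = [0.2512, 0.2664, 0.3030, 0.1794], E[r] = 1.4976, γ^t·E[r] = 0.766771, running G = 4.686451
t=4: π = [0.2498, 0.2682, 0.3037, 0.1784], E[r] = 1.5005, γ^t·E[r] = 0.614597, running G = 5.301048
t=5: π = [0.2500, 0.2678, 0.3035, 0.1786], E[r] = 1.4999, γ^t·E[r] = 0.491489, running G = 5.792536

G = 5.7925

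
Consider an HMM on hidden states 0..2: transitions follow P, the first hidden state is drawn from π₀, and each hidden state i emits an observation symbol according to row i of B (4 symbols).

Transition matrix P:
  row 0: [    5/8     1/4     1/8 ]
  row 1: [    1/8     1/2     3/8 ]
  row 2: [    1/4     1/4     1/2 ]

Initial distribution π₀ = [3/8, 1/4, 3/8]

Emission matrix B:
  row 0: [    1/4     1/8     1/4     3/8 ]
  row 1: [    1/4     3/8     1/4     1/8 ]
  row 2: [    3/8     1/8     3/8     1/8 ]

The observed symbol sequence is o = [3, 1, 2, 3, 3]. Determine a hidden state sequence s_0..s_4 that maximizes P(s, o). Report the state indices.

path = [0, 0, 0, 0, 0]

t=0: δ = [1.406e-01, 3.125e-02, 4.688e-02]  (obs o_0=3)
t=1: δ = [1.099e-02, 1.318e-02, 2.930e-03]  ψ = [0, 0, 2]  (obs o_1=1)
t=2: δ = [1.717e-03, 1.648e-03, 1.854e-03]  ψ = [0, 1, 1]  (obs o_2=2)
t=3: δ = [4.023e-04, 1.030e-04, 1.159e-04]  ψ = [0, 1, 2]  (obs o_3=3)
t=4: δ = [9.430e-05, 1.257e-05, 7.242e-06]  ψ = [0, 0, 2]  (obs o_4=3)
backtrack: best end state = 0; path = [0, 0, 0, 0, 0]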